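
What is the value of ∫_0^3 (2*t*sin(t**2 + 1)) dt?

cos(1) - cos(10)

Let u = t**2 + 1, so du = 2*t dt. When t = 0, u = 1; when t = 3, u = 10.
The integral becomes ∫ sin(u) du from 1 to 10, with antiderivative -cos(u).
Back in t: F(t) = -cos(t**2 + 1).
Then F(3) - F(0) = (-cos(10)) - (-cos(1)) = cos(1) - cos(10).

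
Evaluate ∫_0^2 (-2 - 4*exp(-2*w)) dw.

-6 + 2*exp(-4)

An antiderivative is F(w) = -2*w + 2*exp(-2*w).
Then F(2) - F(0) = (-4 + 2*exp(-4)) - (2) = -6 + 2*exp(-4).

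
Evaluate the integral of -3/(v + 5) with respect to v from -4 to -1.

-log(64)

An antiderivative is F(v) = -3*log(v + 5).
Then F(-1) - F(-4) = (-log(64)) - (0) = -log(64).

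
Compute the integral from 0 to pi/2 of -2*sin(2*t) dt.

An antiderivative is F(t) = cos(2*t).
Then F(pi/2) - F(0) = (-1) - (1) = -2.

-2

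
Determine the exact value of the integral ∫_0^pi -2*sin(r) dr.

-4

An antiderivative is F(r) = 2*cos(r).
Then F(pi) - F(0) = (-2) - (2) = -4.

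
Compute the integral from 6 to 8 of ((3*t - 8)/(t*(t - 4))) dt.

log(32/9)

Factor the denominator: t**2 - 4*t = t(t - 4).
Partial fractions: (3*t - 8)/(t*(t - 4)) = 2/t + 1/(t - 4).
An antiderivative is F(t) = 2*log(t) + log(t - 4).
Then F(8) - F(6) = (8*log(2)) - (log(72)) = log(32/9).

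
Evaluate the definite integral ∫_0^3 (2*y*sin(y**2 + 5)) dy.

Let u = y**2 + 5, so du = 2*y dy. When y = 0, u = 5; when y = 3, u = 14.
The integral becomes ∫ sin(u) du from 5 to 14, with antiderivative -cos(u).
Back in y: F(y) = -cos(y**2 + 5).
Then F(3) - F(0) = (-cos(14)) - (-cos(5)) = -cos(14) + cos(5).

-cos(14) + cos(5)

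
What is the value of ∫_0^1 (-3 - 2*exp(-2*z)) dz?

-4 + exp(-2)

An antiderivative is F(z) = -3*z + exp(-2*z).
Then F(1) - F(0) = (-3 + exp(-2)) - (1) = -4 + exp(-2).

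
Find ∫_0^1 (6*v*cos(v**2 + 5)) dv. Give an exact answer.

3*sin(6) - 3*sin(5)

Let u = v**2 + 5, so du = 2*v dv. When v = 0, u = 5; when v = 1, u = 6.
The integral becomes 3·∫ cos(u) du from 5 to 6, with antiderivative 3*sin(u).
Back in v: F(v) = 3*sin(v**2 + 5).
Then F(1) - F(0) = (3*sin(6)) - (3*sin(5)) = 3*sin(6) - 3*sin(5).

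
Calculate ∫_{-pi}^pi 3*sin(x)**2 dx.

3*pi

Use the identity sin^2(x) = (1 - cos(2*x))/2.
An antiderivative is F(x) = 3*x/2 - 3*sin(2*x)/4.
Then F(pi) - F(-pi) = (3*pi/2) - (-3*pi/2) = 3*pi.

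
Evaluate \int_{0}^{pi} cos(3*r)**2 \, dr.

Use the identity cos^2(3*r) = (1 + cos(6*r))/2.
An antiderivative is F(r) = r/2 + sin(6*r)/12.
Then F(pi) - F(0) = (pi/2) - (0) = pi/2.

pi/2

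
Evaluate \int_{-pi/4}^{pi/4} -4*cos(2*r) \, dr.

-4

An antiderivative is F(r) = -2*sin(2*r).
Then F(pi/4) - F(-pi/4) = (-2) - (2) = -4.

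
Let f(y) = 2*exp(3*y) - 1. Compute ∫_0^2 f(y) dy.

-8/3 + 2*exp(6)/3

An antiderivative is F(y) = 2*exp(3*y)/3 - y.
Then F(2) - F(0) = (-2 + 2*exp(6)/3) - (2/3) = -8/3 + 2*exp(6)/3.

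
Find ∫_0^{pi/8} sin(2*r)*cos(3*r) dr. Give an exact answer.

Use the identity sin(2*r)cos(3*r) = [sin(5*r) + sin(-r)]/2.
An antiderivative is F(r) = cos(r)/2 - cos(5*r)/10.
Then F(pi/8) - F(0) = (sqrt(2 - sqrt(2))/20 + sqrt(sqrt(2) + 2)/4) - (2/5) = -2/5 + sqrt(2 - sqrt(2))/20 + sqrt(sqrt(2) + 2)/4.

-2/5 + sqrt(2 - sqrt(2))/20 + sqrt(sqrt(2) + 2)/4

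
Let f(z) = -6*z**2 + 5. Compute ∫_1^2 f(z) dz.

By the power rule, an antiderivative is F(z) = -2*z**3 + 5*z.
Then F(2) - F(1) = (-6) - (3) = -9.

-9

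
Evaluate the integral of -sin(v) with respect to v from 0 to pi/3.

-1/2

An antiderivative is F(v) = cos(v).
Then F(pi/3) - F(0) = (1/2) - (1) = -1/2.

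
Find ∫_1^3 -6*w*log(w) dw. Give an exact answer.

12 - 27*log(3)

Integrate by parts once (u = ln w, dv = -6*w dw).
An antiderivative is F(w) = -3*w**2*(2*log(w) - 1)/2.
Then F(3) - F(1) = (27/2 - 27*log(3)) - (3/2) = 12 - 27*log(3).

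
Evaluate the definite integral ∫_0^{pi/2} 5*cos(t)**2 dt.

Use the identity cos^2(t) = (1 + cos(2*t))/2.
An antiderivative is F(t) = 5*t/2 + 5*sin(2*t)/4.
Then F(pi/2) - F(0) = (5*pi/4) - (0) = 5*pi/4.

5*pi/4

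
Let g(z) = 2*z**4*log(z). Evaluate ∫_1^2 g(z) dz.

-62/25 + 64*log(2)/5

Integrate by parts once (u = ln z, dv = 2*z**4 dz).
An antiderivative is F(z) = 2*z**5*(5*log(z) - 1)/25.
Then F(2) - F(1) = (-64/25 + 64*log(2)/5) - (-2/25) = -62/25 + 64*log(2)/5.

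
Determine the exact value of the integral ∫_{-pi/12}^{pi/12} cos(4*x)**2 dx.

Use the identity cos^2(4*x) = (1 + cos(8*x))/2.
An antiderivative is F(x) = x/2 + sin(8*x)/16.
Then F(pi/12) - F(-pi/12) = (sqrt(3)/32 + pi/24) - (-pi/24 - sqrt(3)/32) = sqrt(3)/16 + pi/12.

sqrt(3)/16 + pi/12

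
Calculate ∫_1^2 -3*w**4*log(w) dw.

Integrate by parts once (u = ln w, dv = -3*w**4 dw).
An antiderivative is F(w) = -3*w**5*(5*log(w) - 1)/25.
Then F(2) - F(1) = (96/25 - 96*log(2)/5) - (3/25) = 93/25 - 96*log(2)/5.

93/25 - 96*log(2)/5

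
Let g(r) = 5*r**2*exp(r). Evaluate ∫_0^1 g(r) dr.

Integrate by parts twice (u = r^2, dv = 5*exp(r) dr).
An antiderivative is F(r) = (5*r**2 - 10*r + 10)*exp(r).
Then F(1) - F(0) = (5*E) - (10) = -10 + 5*E.

-10 + 5*E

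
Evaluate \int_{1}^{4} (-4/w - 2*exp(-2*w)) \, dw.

-8*log(2) - exp(-2) + exp(-8)

An antiderivative is F(w) = -4*log(w) + exp(-2*w).
Then F(4) - F(1) = (-8*log(2) + exp(-8)) - (exp(-2)) = -8*log(2) - exp(-2) + exp(-8).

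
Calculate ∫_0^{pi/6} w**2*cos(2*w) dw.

Integrate by parts twice (u = w^2, dv = cos(2*w) dw).
An antiderivative is F(w) = w**2*sin(2*w)/2 + w*cos(2*w)/2 - sin(2*w)/4.
Then F(pi/6) - F(0) = (-sqrt(3)/8 + sqrt(3)*pi**2/144 + pi/24) - (0) = -sqrt(3)/8 + sqrt(3)*pi**2/144 + pi/24.

-sqrt(3)/8 + sqrt(3)*pi**2/144 + pi/24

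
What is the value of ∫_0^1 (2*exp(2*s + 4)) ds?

-exp(4) + exp(6)

Let u = 2*s + 4, so du = 2 ds. When s = 0, u = 4; when s = 1, u = 6.
The integral becomes ∫ exp(u) du from 4 to 6, with antiderivative exp(u).
Back in s: F(s) = exp(2*s + 4).
Then F(1) - F(0) = (exp(6)) - (exp(4)) = -exp(4) + exp(6).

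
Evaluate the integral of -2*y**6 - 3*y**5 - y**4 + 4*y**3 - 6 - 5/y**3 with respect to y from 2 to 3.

By the power rule, an antiderivative is F(y) = -2*y**7/7 - y**6/2 - y**5/5 + y**4 - 6*y + 5/(2*y**2).
Then F(3) - F(2) = (-307024/315) - (-19697/280) = -2278919/2520.

-2278919/2520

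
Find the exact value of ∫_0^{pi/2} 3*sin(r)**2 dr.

Use the identity sin^2(r) = (1 - cos(2*r))/2.
An antiderivative is F(r) = 3*r/2 - 3*sin(2*r)/4.
Then F(pi/2) - F(0) = (3*pi/4) - (0) = 3*pi/4.

3*pi/4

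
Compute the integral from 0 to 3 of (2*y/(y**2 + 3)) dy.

log(4)

Let u = y**2 + 3, so du = 2*y dy. When y = 0, u = 3; when y = 3, u = 12.
The integral becomes ∫ 1/u du from 3 to 12, with antiderivative log(u).
Back in y: F(y) = log(y**2 + 3).
Then F(3) - F(0) = (log(12)) - (log(3)) = log(4).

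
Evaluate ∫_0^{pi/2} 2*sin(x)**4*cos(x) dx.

2/5

Let u = sin(x), so du = cos(x) dx. When x = 0, u = 0; when x = pi/2, u = 1.
The integral becomes 2·∫ u**4 du from 0 to 1, with antiderivative 2*u**5/5.
Back in x: F(x) = 2*sin(x)**5/5.
Then F(pi/2) - F(0) = (2/5) - (0) = 2/5.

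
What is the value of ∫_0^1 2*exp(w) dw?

An antiderivative is F(w) = 2*exp(w).
Then F(1) - F(0) = (2*E) - (2) = -2 + 2*E.

-2 + 2*E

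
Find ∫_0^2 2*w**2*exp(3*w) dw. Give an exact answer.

Integrate by parts twice (u = w^2, dv = 2*exp(3*w) dw).
An antiderivative is F(w) = (18*w**2 - 12*w + 4)*exp(3*w)/27.
Then F(2) - F(0) = (52*exp(6)/27) - (4/27) = -4/27 + 52*exp(6)/27.

-4/27 + 52*exp(6)/27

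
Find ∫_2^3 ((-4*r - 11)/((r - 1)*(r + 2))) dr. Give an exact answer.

Factor the denominator: r**2 + r - 2 = (r + 2)(r - 1).
Partial fractions: (-4*r - 11)/((r - 1)*(r + 2)) = 1/(r + 2) - 5/(r - 1).
An antiderivative is F(r) = -5*log(r - 1) + log(r + 2).
Then F(3) - F(2) = (log(5/32)) - (log(4)) = -7*log(2) + log(5).

-7*log(2) + log(5)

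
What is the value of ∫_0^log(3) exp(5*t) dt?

242/5

Let u = exp(t), so du = exp(t) dt. When t = 0, u = 1; when t = log(3), u = 3.
The integral becomes ∫ u**4 du from 1 to 3, with antiderivative u**5/5.
Back in t: F(t) = exp(5*t)/5.
Then F(log(3)) - F(0) = (243/5) - (1/5) = 242/5.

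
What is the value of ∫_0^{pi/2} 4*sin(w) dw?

An antiderivative is F(w) = -4*cos(w).
Then F(pi/2) - F(0) = (0) - (-4) = 4.

4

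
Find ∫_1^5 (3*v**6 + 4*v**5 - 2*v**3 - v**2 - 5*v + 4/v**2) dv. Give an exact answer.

By the power rule, an antiderivative is F(v) = 3*v**7/7 + 2*v**6/3 - v**4/2 - v**3/3 - 5*v**2/2 - 4/v.
Then F(5) - F(1) = (1521847/35) - (-131/21) = 4566196/105.

4566196/105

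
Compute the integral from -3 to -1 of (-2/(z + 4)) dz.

-log(9)

An antiderivative is F(z) = -2*log(z + 4).
Then F(-1) - F(-3) = (-log(9)) - (0) = -log(9).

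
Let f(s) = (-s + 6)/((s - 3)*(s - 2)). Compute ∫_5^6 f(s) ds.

Factor the denominator: s**2 - 5*s + 6 = (s - 2)(s - 3).
Partial fractions: (-s + 6)/((s - 3)*(s - 2)) = -4/(s - 2) + 3/(s - 3).
An antiderivative is F(s) = 3*log(s - 3) - 4*log(s - 2).
Then F(6) - F(5) = (-8*log(2) + 3*log(3)) - (log(8/81)) = -11*log(2) + 7*log(3).

-11*log(2) + 7*log(3)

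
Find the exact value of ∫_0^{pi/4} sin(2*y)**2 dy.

pi/8

Use the identity sin^2(2*y) = (1 - cos(4*y))/2.
An antiderivative is F(y) = y/2 - sin(4*y)/8.
Then F(pi/4) - F(0) = (pi/8) - (0) = pi/8.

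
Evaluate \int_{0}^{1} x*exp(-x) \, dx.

Integrate by parts once (u = x, dv = exp(-x) dx).
An antiderivative is F(x) = (-x - 1)*exp(-x).
Then F(1) - F(0) = (-2*exp(-1)) - (-1) = 1 - 2*exp(-1).

1 - 2*exp(-1)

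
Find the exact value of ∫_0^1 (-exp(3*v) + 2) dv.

7/3 - exp(3)/3

An antiderivative is F(v) = -exp(3*v)/3 + 2*v.
Then F(1) - F(0) = (2 - exp(3)/3) - (-1/3) = 7/3 - exp(3)/3.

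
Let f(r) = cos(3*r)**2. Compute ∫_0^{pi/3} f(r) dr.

Use the identity cos^2(3*r) = (1 + cos(6*r))/2.
An antiderivative is F(r) = r/2 + sin(6*r)/12.
Then F(pi/3) - F(0) = (pi/6) - (0) = pi/6.

pi/6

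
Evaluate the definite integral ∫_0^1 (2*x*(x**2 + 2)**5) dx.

665/6

Let u = x**2 + 2, so du = 2*x dx. When x = 0, u = 2; when x = 1, u = 3.
The integral becomes ∫ u**5 du from 2 to 3, with antiderivative u**6/6.
Back in x: F(x) = (x**2 + 2)**6/6.
Then F(1) - F(0) = (243/2) - (32/3) = 665/6.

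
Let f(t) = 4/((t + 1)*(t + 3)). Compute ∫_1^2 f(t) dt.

Factor the denominator: t**2 + 4*t + 3 = (t + 3)(t + 1).
Partial fractions: 4/((t + 1)*(t + 3)) = -2/(t + 3) + 2/(t + 1).
An antiderivative is F(t) = 2*log(t + 1) - 2*log(t + 3).
Then F(2) - F(1) = (log(9/25)) - (-log(4)) = log(36/25).

log(36/25)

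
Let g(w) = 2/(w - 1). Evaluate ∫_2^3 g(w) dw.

log(4)

An antiderivative is F(w) = 2*log(w - 1).
Then F(3) - F(2) = (log(4)) - (0) = log(4).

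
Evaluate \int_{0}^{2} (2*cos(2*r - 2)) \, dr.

2*sin(2)

Let u = 2*r - 2, so du = 2 dr. When r = 0, u = -2; when r = 2, u = 2.
The integral becomes ∫ cos(u) du from -2 to 2, with antiderivative sin(u).
Back in r: F(r) = sin(2*r - 2).
Then F(2) - F(0) = (sin(2)) - (-sin(2)) = 2*sin(2).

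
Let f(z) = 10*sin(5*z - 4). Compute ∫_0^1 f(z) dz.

Let u = 5*z - 4, so du = 5 dz. When z = 0, u = -4; when z = 1, u = 1.
The integral becomes 2·∫ sin(u) du from -4 to 1, with antiderivative -2*cos(u).
Back in z: F(z) = -2*cos(5*z - 4).
Then F(1) - F(0) = (-2*cos(1)) - (-2*cos(4)) = 2*cos(4) - 2*cos(1).

2*cos(4) - 2*cos(1)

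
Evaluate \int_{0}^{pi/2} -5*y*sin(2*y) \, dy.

-5*pi/4

Integrate by parts once (u = y, dv = -5*sin(2*y) dy).
An antiderivative is F(y) = 5*y*cos(2*y)/2 - 5*sin(2*y)/4.
Then F(pi/2) - F(0) = (-5*pi/4) - (0) = -5*pi/4.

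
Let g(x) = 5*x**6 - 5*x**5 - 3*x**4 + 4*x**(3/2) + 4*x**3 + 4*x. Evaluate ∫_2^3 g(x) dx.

By the power rule, an antiderivative is F(x) = 5*x**7/7 - 5*x**6/6 + 8*x**(5/2)/5 - 3*x**5/5 + x**4 + 2*x**2.
Then F(3) - F(2) = (72*sqrt(3)/5 + 63549/70) - (32*sqrt(2)/5 + 4504/105) = -32*sqrt(2)/5 + 72*sqrt(3)/5 + 181639/210.

-32*sqrt(2)/5 + 72*sqrt(3)/5 + 181639/210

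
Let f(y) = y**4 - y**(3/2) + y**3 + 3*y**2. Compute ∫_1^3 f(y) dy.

By the power rule, an antiderivative is F(y) = -2*y**(5/2)/5 + y**5/5 + y**4/4 + y**3.
Then F(3) - F(1) = (1917/20 - 18*sqrt(3)/5) - (21/20) = 474/5 - 18*sqrt(3)/5.

474/5 - 18*sqrt(3)/5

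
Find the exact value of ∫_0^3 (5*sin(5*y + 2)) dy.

cos(2) - cos(17)

Let u = 5*y + 2, so du = 5 dy. When y = 0, u = 2; when y = 3, u = 17.
The integral becomes ∫ sin(u) du from 2 to 17, with antiderivative -cos(u).
Back in y: F(y) = -cos(5*y + 2).
Then F(3) - F(0) = (-cos(17)) - (-cos(2)) = cos(2) - cos(17).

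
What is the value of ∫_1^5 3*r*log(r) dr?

-18 + 75*log(5)/2

Integrate by parts once (u = ln r, dv = 3*r dr).
An antiderivative is F(r) = 3*r**2*(2*log(r) - 1)/4.
Then F(5) - F(1) = (-75/4 + 75*log(5)/2) - (-3/4) = -18 + 75*log(5)/2.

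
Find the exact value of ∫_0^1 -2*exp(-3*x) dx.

-2/3 + 2*exp(-3)/3

An antiderivative is F(x) = 2*exp(-3*x)/3.
Then F(1) - F(0) = (2*exp(-3)/3) - (2/3) = -2/3 + 2*exp(-3)/3.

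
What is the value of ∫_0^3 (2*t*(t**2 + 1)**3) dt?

9999/4

Let u = t**2 + 1, so du = 2*t dt. When t = 0, u = 1; when t = 3, u = 10.
The integral becomes ∫ u**3 du from 1 to 10, with antiderivative u**4/4.
Back in t: F(t) = (t**2 + 1)**4/4.
Then F(3) - F(0) = (2500) - (1/4) = 9999/4.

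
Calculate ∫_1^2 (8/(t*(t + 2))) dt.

Factor the denominator: t**2 + 2*t = (t + 2)t.
Partial fractions: 8/(t*(t + 2)) = -4/(t + 2) + 4/t.
An antiderivative is F(t) = 4*log(t) - 4*log(t + 2).
Then F(2) - F(1) = (-log(16)) - (-log(81)) = log(81/16).

log(81/16)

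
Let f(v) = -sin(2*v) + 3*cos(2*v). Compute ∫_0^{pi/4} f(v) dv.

An antiderivative is F(v) = 3*sin(2*v)/2 + cos(2*v)/2.
Then F(pi/4) - F(0) = (3/2) - (1/2) = 1.

1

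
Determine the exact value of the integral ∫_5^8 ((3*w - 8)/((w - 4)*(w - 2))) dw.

Factor the denominator: w**2 - 6*w + 8 = (w - 2)(w - 4).
Partial fractions: (3*w - 8)/((w - 4)*(w - 2)) = 1/(w - 2) + 2/(w - 4).
An antiderivative is F(w) = 2*log(w - 4) + log(w - 2).
Then F(8) - F(5) = (log(96)) - (log(3)) = log(32).

log(32)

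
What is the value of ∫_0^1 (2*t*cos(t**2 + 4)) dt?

Let u = t**2 + 4, so du = 2*t dt. When t = 0, u = 4; when t = 1, u = 5.
The integral becomes ∫ cos(u) du from 4 to 5, with antiderivative sin(u).
Back in t: F(t) = sin(t**2 + 4).
Then F(1) - F(0) = (sin(5)) - (sin(4)) = sin(5) - sin(4).

sin(5) - sin(4)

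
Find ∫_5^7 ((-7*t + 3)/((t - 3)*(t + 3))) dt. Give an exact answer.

-4*log(5) + 5*log(2)

Factor the denominator: t**2 - 9 = (t + 3)(t - 3).
Partial fractions: (-7*t + 3)/((t - 3)*(t + 3)) = -4/(t + 3) - 3/(t - 3).
An antiderivative is F(t) = -3*log(t - 3) - 4*log(t + 3).
Then F(7) - F(5) = (-10*log(2) - 4*log(5)) - (-15*log(2)) = -4*log(5) + 5*log(2).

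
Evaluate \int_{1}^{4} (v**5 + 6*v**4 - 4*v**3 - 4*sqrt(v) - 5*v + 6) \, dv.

By the power rule, an antiderivative is F(v) = v**6/6 + 6*v**5/5 - v**4 - 8*v**(3/2)/3 - 5*v**2/2 + 6*v.
Then F(4) - F(1) = (24272/15) - (6/5) = 24254/15.

24254/15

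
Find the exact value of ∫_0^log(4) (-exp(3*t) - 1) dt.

An antiderivative is F(t) = -exp(3*t)/3 - t.
Then F(log(4)) - F(0) = (-64/3 - log(4)) - (-1/3) = -21 - log(4).

-21 - log(4)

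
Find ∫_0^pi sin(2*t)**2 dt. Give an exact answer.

pi/2

Use the identity sin^2(2*t) = (1 - cos(4*t))/2.
An antiderivative is F(t) = t/2 - sin(4*t)/8.
Then F(pi) - F(0) = (pi/2) - (0) = pi/2.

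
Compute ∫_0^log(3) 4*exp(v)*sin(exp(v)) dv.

Let u = exp(v), so du = exp(v) dv. When v = 0, u = 1; when v = log(3), u = 3.
The integral becomes 4·∫ sin(u) du from 1 to 3, with antiderivative -4*cos(u).
Back in v: F(v) = -4*cos(exp(v)).
Then F(log(3)) - F(0) = (-4*cos(3)) - (-4*cos(1)) = 4*cos(1) - 4*cos(3).

4*cos(1) - 4*cos(3)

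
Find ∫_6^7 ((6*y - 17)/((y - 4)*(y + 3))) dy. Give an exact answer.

Factor the denominator: y**2 - y - 12 = (y + 3)(y - 4).
Partial fractions: (6*y - 17)/((y - 4)*(y + 3)) = 5/(y + 3) + 1/(y - 4).
An antiderivative is F(y) = log(y - 4) + 5*log(y + 3).
Then F(7) - F(6) = (log(3) + 5*log(2) + 5*log(5)) - (log(2) + 10*log(3)) = -9*log(3) + 4*log(2) + 5*log(5).

-9*log(3) + 4*log(2) + 5*log(5)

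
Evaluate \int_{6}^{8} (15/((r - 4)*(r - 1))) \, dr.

-5*log(7) + 5*log(2) + 5*log(5)

Factor the denominator: r**2 - 5*r + 4 = (r - 1)(r - 4).
Partial fractions: 15/((r - 4)*(r - 1)) = -5/(r - 1) + 5/(r - 4).
An antiderivative is F(r) = 5*log(r - 4) - 5*log(r - 1).
Then F(8) - F(6) = (-5*log(7) + 10*log(2)) - (-5*log(5) + 5*log(2)) = -5*log(7) + 5*log(2) + 5*log(5).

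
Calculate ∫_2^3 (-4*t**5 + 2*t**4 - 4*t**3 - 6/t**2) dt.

By the power rule, an antiderivative is F(t) = -2*t**6/3 + 2*t**5/5 - t**4 + 6/t.
Then F(3) - F(2) = (-2339/5) - (-643/15) = -6374/15.

-6374/15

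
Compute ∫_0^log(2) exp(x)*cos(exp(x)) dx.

Let u = exp(x), so du = exp(x) dx. When x = 0, u = 1; when x = log(2), u = 2.
The integral becomes ∫ cos(u) du from 1 to 2, with antiderivative sin(u).
Back in x: F(x) = sin(exp(x)).
Then F(log(2)) - F(0) = (sin(2)) - (sin(1)) = -sin(1) + sin(2).

-sin(1) + sin(2)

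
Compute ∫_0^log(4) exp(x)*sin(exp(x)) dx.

Let u = exp(x), so du = exp(x) dx. When x = 0, u = 1; when x = log(4), u = 4.
The integral becomes ∫ sin(u) du from 1 to 4, with antiderivative -cos(u).
Back in x: F(x) = -cos(exp(x)).
Then F(log(4)) - F(0) = (-cos(4)) - (-cos(1)) = cos(1) - cos(4).

cos(1) - cos(4)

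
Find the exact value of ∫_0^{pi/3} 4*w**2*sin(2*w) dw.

Integrate by parts twice (u = w^2, dv = 4*sin(2*w) dw).
An antiderivative is F(w) = -2*w**2*cos(2*w) + 2*w*sin(2*w) + cos(2*w).
Then F(pi/3) - F(0) = (-1/2 + pi**2/9 + sqrt(3)*pi/3) - (1) = -3/2 + pi**2/9 + sqrt(3)*pi/3.

-3/2 + pi**2/9 + sqrt(3)*pi/3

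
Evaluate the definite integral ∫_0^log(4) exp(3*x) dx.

Let u = exp(x), so du = exp(x) dx. When x = 0, u = 1; when x = log(4), u = 4.
The integral becomes ∫ u**2 du from 1 to 4, with antiderivative u**3/3.
Back in x: F(x) = exp(3*x)/3.
Then F(log(4)) - F(0) = (64/3) - (1/3) = 21.

21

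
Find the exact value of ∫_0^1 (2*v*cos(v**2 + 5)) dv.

sin(6) - sin(5)

Let u = v**2 + 5, so du = 2*v dv. When v = 0, u = 5; when v = 1, u = 6.
The integral becomes ∫ cos(u) du from 5 to 6, with antiderivative sin(u).
Back in v: F(v) = sin(v**2 + 5).
Then F(1) - F(0) = (sin(6)) - (sin(5)) = sin(6) - sin(5).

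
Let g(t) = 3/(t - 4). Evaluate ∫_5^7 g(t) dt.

log(27)

An antiderivative is F(t) = 3*log(t - 4).
Then F(7) - F(5) = (log(27)) - (0) = log(27).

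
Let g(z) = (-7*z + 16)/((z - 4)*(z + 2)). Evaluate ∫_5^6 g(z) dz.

Factor the denominator: z**2 - 2*z - 8 = (z + 2)(z - 4).
Partial fractions: (-7*z + 16)/((z - 4)*(z + 2)) = -5/(z + 2) - 2/(z - 4).
An antiderivative is F(z) = -2*log(z - 4) - 5*log(z + 2).
Then F(6) - F(5) = (-17*log(2)) - (-5*log(7)) = -17*log(2) + 5*log(7).

-17*log(2) + 5*log(7)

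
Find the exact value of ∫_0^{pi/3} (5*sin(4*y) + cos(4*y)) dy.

An antiderivative is F(y) = sin(4*y)/4 - 5*cos(4*y)/4.
Then F(pi/3) - F(0) = (5/8 - sqrt(3)/8) - (-5/4) = 15/8 - sqrt(3)/8.

15/8 - sqrt(3)/8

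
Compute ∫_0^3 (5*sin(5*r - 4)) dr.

cos(4) - cos(11)

Let u = 5*r - 4, so du = 5 dr. When r = 0, u = -4; when r = 3, u = 11.
The integral becomes ∫ sin(u) du from -4 to 11, with antiderivative -cos(u).
Back in r: F(r) = -cos(5*r - 4).
Then F(3) - F(0) = (-cos(11)) - (-cos(4)) = cos(4) - cos(11).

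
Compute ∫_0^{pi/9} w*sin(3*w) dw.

-pi/54 + sqrt(3)/18

Integrate by parts once (u = w, dv = sin(3*w) dw).
An antiderivative is F(w) = -w*cos(3*w)/3 + sin(3*w)/9.
Then F(pi/9) - F(0) = (-pi/54 + sqrt(3)/18) - (0) = -pi/54 + sqrt(3)/18.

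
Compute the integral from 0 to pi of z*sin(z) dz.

Integrate by parts once (u = z, dv = sin(z) dz).
An antiderivative is F(z) = -z*cos(z) + sin(z).
Then F(pi) - F(0) = (pi) - (0) = pi.

pi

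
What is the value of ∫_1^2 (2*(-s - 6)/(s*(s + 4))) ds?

log(3/20)

Factor the denominator: s**2 + 4*s = (s + 4)s.
Partial fractions: 2*(-s - 6)/(s*(s + 4)) = 1/(s + 4) - 3/s.
An antiderivative is F(s) = -3*log(s) + log(s + 4).
Then F(2) - F(1) = (log(3/4)) - (log(5)) = log(3/20).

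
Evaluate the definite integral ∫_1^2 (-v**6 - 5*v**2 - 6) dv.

-752/21

By the power rule, an antiderivative is F(v) = -v**7/7 - 5*v**3/3 - 6*v.
Then F(2) - F(1) = (-916/21) - (-164/21) = -752/21.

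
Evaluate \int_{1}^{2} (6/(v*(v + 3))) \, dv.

log(64/25)

Factor the denominator: v**2 + 3*v = (v + 3)v.
Partial fractions: 6/(v*(v + 3)) = -2/(v + 3) + 2/v.
An antiderivative is F(v) = 2*log(v) - 2*log(v + 3).
Then F(2) - F(1) = (log(4/25)) - (-log(16)) = log(64/25).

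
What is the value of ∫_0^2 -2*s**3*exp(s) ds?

-4*exp(2) - 12

Integrate by parts 3 times (u = s^3, dv = -2*exp(s) ds).
An antiderivative is F(s) = (-2*s**3 + 6*s**2 - 12*s + 12)*exp(s).
Then F(2) - F(0) = (-4*exp(2)) - (12) = -4*exp(2) - 12.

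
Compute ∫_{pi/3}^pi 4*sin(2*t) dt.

-3

An antiderivative is F(t) = -2*cos(2*t).
Then F(pi) - F(pi/3) = (-2) - (1) = -3.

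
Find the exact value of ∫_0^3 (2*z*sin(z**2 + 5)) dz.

-cos(14) + cos(5)

Let u = z**2 + 5, so du = 2*z dz. When z = 0, u = 5; when z = 3, u = 14.
The integral becomes ∫ sin(u) du from 5 to 14, with antiderivative -cos(u).
Back in z: F(z) = -cos(z**2 + 5).
Then F(3) - F(0) = (-cos(14)) - (-cos(5)) = -cos(14) + cos(5).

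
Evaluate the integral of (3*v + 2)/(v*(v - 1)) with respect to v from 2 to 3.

-2*log(3) + 7*log(2)

Factor the denominator: v**2 - v = v(v - 1).
Partial fractions: (3*v + 2)/(v*(v - 1)) = -2/v + 5/(v - 1).
An antiderivative is F(v) = -2*log(v) + 5*log(v - 1).
Then F(3) - F(2) = (log(32/9)) - (-log(4)) = -2*log(3) + 7*log(2).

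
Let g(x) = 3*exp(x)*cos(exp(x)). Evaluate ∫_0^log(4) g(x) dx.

-3*sin(1) + 3*sin(4)

Let u = exp(x), so du = exp(x) dx. When x = 0, u = 1; when x = log(4), u = 4.
The integral becomes 3·∫ cos(u) du from 1 to 4, with antiderivative 3*sin(u).
Back in x: F(x) = 3*sin(exp(x)).
Then F(log(4)) - F(0) = (3*sin(4)) - (3*sin(1)) = -3*sin(1) + 3*sin(4).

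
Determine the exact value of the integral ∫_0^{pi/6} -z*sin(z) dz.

Integrate by parts once (u = z, dv = -sin(z) dz).
An antiderivative is F(z) = z*cos(z) - sin(z).
Then F(pi/6) - F(0) = (-1/2 + sqrt(3)*pi/12) - (0) = -1/2 + sqrt(3)*pi/12.

-1/2 + sqrt(3)*pi/12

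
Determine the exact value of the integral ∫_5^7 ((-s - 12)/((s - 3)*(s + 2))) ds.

Factor the denominator: s**2 - s - 6 = (s + 2)(s - 3).
Partial fractions: (-s - 12)/((s - 3)*(s + 2)) = 2/(s + 2) - 3/(s - 3).
An antiderivative is F(s) = -3*log(s - 3) + 2*log(s + 2).
Then F(7) - F(5) = (log(81/64)) - (log(49/8)) = -2*log(7) - 3*log(2) + 4*log(3).

-2*log(7) - 3*log(2) + 4*log(3)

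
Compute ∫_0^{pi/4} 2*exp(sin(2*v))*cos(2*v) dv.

-1 + E

Let u = sin(2*v), so du = 2*cos(2*v) dv. When v = 0, u = 0; when v = pi/4, u = 1.
The integral becomes ∫ exp(u) du from 0 to 1, with antiderivative exp(u).
Back in v: F(v) = exp(sin(2*v)).
Then F(pi/4) - F(0) = (E) - (1) = -1 + E.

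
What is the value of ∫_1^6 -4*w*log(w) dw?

Integrate by parts once (u = ln w, dv = -4*w dw).
An antiderivative is F(w) = -w**2*(2*log(w) - 1).
Then F(6) - F(1) = (-72*log(3) - 72*log(2) + 36) - (1) = -72*log(3) - 72*log(2) + 35.

-72*log(3) - 72*log(2) + 35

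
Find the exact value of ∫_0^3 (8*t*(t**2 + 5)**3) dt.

Let u = t**2 + 5, so du = 2*t dt. When t = 0, u = 5; when t = 3, u = 14.
The integral becomes 4·∫ u**3 du from 5 to 14, with antiderivative u**4.
Back in t: F(t) = (t**2 + 5)**4.
Then F(3) - F(0) = (38416) - (625) = 37791.

37791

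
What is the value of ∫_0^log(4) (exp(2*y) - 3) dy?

15/2 - log(64)

An antiderivative is F(y) = exp(2*y)/2 - 3*y.
Then F(log(4)) - F(0) = (8 - log(64)) - (1/2) = 15/2 - log(64).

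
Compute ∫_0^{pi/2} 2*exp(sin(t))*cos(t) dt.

-2 + 2*E

Let u = sin(t), so du = cos(t) dt. When t = 0, u = 0; when t = pi/2, u = 1.
The integral becomes 2·∫ exp(u) du from 0 to 1, with antiderivative 2*exp(u).
Back in t: F(t) = 2*exp(sin(t)).
Then F(pi/2) - F(0) = (2*E) - (2) = -2 + 2*E.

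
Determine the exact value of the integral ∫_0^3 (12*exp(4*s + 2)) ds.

Let u = 4*s + 2, so du = 4 ds. When s = 0, u = 2; when s = 3, u = 14.
The integral becomes 3·∫ exp(u) du from 2 to 14, with antiderivative 3*exp(u).
Back in s: F(s) = 3*exp(4*s + 2).
Then F(3) - F(0) = (3*exp(14)) - (3*exp(2)) = -3*(1 - exp(12))*exp(2).

-3*(1 - exp(12))*exp(2)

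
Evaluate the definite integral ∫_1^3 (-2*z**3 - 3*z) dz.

By the power rule, an antiderivative is F(z) = -z**4/2 - 3*z**2/2.
Then F(3) - F(1) = (-54) - (-2) = -52.

-52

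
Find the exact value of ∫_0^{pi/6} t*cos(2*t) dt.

-1/8 + sqrt(3)*pi/24

Integrate by parts once (u = t, dv = cos(2*t) dt).
An antiderivative is F(t) = t*sin(2*t)/2 + cos(2*t)/4.
Then F(pi/6) - F(0) = (1/8 + sqrt(3)*pi/24) - (1/4) = -1/8 + sqrt(3)*pi/24.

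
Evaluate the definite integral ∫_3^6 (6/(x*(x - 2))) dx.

Factor the denominator: x**2 - 2*x = x(x - 2).
Partial fractions: 6/(x*(x - 2)) = -3/x + 3/(x - 2).
An antiderivative is F(x) = -3*log(x) + 3*log(x - 2).
Then F(6) - F(3) = (log(8/27)) - (-log(27)) = log(8).

log(8)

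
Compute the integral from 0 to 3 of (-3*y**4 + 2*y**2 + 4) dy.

By the power rule, an antiderivative is F(y) = -3*y**5/5 + 2*y**3/3 + 4*y.
Then F(3) - F(0) = (-579/5) - (0) = -579/5.

-579/5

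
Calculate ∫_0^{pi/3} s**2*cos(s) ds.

-sqrt(3) + sqrt(3)*pi**2/18 + pi/3

Integrate by parts twice (u = s^2, dv = cos(s) ds).
An antiderivative is F(s) = s**2*sin(s) + 2*s*cos(s) - 2*sin(s).
Then F(pi/3) - F(0) = (-sqrt(3) + sqrt(3)*pi**2/18 + pi/3) - (0) = -sqrt(3) + sqrt(3)*pi**2/18 + pi/3.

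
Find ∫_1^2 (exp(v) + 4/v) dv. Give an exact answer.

An antiderivative is F(v) = exp(v) + 4*log(v).
Then F(2) - F(1) = (log(16) + exp(2)) - (exp(1)) = -exp(1) + log(16) + exp(2).

-exp(1) + log(16) + exp(2)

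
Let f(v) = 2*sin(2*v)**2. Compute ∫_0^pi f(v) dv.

Use the identity sin^2(2*v) = (1 - cos(4*v))/2.
An antiderivative is F(v) = v - sin(4*v)/4.
Then F(pi) - F(0) = (pi) - (0) = pi.

pi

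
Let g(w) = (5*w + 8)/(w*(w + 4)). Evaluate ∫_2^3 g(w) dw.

Factor the denominator: w**2 + 4*w = (w + 4)w.
Partial fractions: (5*w + 8)/(w*(w + 4)) = 3/(w + 4) + 2/w.
An antiderivative is F(w) = 2*log(w) + 3*log(w + 4).
Then F(3) - F(2) = (2*log(3) + 3*log(7)) - (3*log(3) + 5*log(2)) = -5*log(2) - log(3) + 3*log(7).

-5*log(2) - log(3) + 3*log(7)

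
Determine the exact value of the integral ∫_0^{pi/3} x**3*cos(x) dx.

-sqrt(3)*pi + sqrt(3)*pi**3/54 + pi**2/6 + 3

Integrate by parts 3 times (u = x^3, dv = cos(x) dx).
An antiderivative is F(x) = x**3*sin(x) + 3*x**2*cos(x) - 6*x*sin(x) - 6*cos(x).
Then F(pi/3) - F(0) = (-sqrt(3)*pi - 3 + sqrt(3)*pi**3/54 + pi**2/6) - (-6) = -sqrt(3)*pi + sqrt(3)*pi**3/54 + pi**2/6 + 3.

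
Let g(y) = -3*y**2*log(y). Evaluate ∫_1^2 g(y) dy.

Integrate by parts once (u = ln y, dv = -3*y**2 dy).
An antiderivative is F(y) = -y**3*(3*log(y) - 1)/3.
Then F(2) - F(1) = (8/3 - 8*log(2)) - (1/3) = 7/3 - 8*log(2).

7/3 - 8*log(2)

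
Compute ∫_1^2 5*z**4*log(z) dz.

Integrate by parts once (u = ln z, dv = 5*z**4 dz).
An antiderivative is F(z) = z**5*(5*log(z) - 1)/5.
Then F(2) - F(1) = (-32/5 + 32*log(2)) - (-1/5) = -31/5 + 32*log(2).

-31/5 + 32*log(2)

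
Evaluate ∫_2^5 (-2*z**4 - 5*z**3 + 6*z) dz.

By the power rule, an antiderivative is F(z) = -2*z**5/5 - 5*z**4/4 + 3*z**2.
Then F(5) - F(2) = (-7825/4) - (-104/5) = -38709/20.

-38709/20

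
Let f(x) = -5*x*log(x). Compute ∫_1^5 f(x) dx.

Integrate by parts once (u = ln x, dv = -5*x dx).
An antiderivative is F(x) = -5*x**2*(2*log(x) - 1)/4.
Then F(5) - F(1) = (125/4 - 125*log(5)/2) - (5/4) = 30 - 125*log(5)/2.

30 - 125*log(5)/2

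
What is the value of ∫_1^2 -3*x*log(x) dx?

9/4 - log(64)

Integrate by parts once (u = ln x, dv = -3*x dx).
An antiderivative is F(x) = -3*x**2*(2*log(x) - 1)/4.
Then F(2) - F(1) = (3 - log(64)) - (3/4) = 9/4 - log(64).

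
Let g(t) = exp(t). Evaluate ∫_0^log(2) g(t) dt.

An antiderivative is F(t) = exp(t).
Then F(log(2)) - F(0) = (2) - (1) = 1.

1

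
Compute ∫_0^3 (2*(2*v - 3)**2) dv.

18

Let u = 2*v - 3, so du = 2 dv. When v = 0, u = -3; when v = 3, u = 3.
The integral becomes ∫ u**2 du from -3 to 3, with antiderivative u**3/3.
Back in v: F(v) = (2*v - 3)**3/3.
Then F(3) - F(0) = (9) - (-9) = 18.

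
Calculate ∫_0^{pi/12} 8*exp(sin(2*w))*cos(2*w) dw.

-4 + 4*exp(1/2)

Let u = sin(2*w), so du = 2*cos(2*w) dw. When w = 0, u = 0; when w = pi/12, u = 1/2.
The integral becomes 4·∫ exp(u) du from 0 to 1/2, with antiderivative 4*exp(u).
Back in w: F(w) = 4*exp(sin(2*w)).
Then F(pi/12) - F(0) = (4*exp(1/2)) - (4) = -4 + 4*exp(1/2).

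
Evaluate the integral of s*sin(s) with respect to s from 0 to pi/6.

Integrate by parts once (u = s, dv = sin(s) ds).
An antiderivative is F(s) = -s*cos(s) + sin(s).
Then F(pi/6) - F(0) = (-sqrt(3)*pi/12 + 1/2) - (0) = -sqrt(3)*pi/12 + 1/2.

-sqrt(3)*pi/12 + 1/2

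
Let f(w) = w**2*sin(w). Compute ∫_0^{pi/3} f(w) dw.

-1 - pi**2/18 + sqrt(3)*pi/3

Integrate by parts twice (u = w^2, dv = sin(w) dw).
An antiderivative is F(w) = -w**2*cos(w) + 2*w*sin(w) + 2*cos(w).
Then F(pi/3) - F(0) = (-pi**2/18 + 1 + sqrt(3)*pi/3) - (2) = -1 - pi**2/18 + sqrt(3)*pi/3.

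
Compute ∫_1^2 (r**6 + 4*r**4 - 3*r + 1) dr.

By the power rule, an antiderivative is F(r) = r**7/7 + 4*r**5/5 - 3*r**2/2 + r.
Then F(2) - F(1) = (1396/35) - (31/70) = 2761/70.

2761/70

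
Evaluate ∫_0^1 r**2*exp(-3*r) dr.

Integrate by parts twice (u = r^2, dv = exp(-3*r) dr).
An antiderivative is F(r) = (-9*r**2 - 6*r - 2)*exp(-3*r)/27.
Then F(1) - F(0) = (-17*exp(-3)/27) - (-2/27) = 2/27 - 17*exp(-3)/27.

2/27 - 17*exp(-3)/27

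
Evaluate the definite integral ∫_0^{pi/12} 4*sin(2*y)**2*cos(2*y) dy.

1/12

Let u = sin(2*y), so du = 2*cos(2*y) dy. When y = 0, u = 0; when y = pi/12, u = 1/2.
The integral becomes 2·∫ u**2 du from 0 to 1/2, with antiderivative 2*u**3/3.
Back in y: F(y) = 2*sin(2*y)**3/3.
Then F(pi/12) - F(0) = (1/12) - (0) = 1/12.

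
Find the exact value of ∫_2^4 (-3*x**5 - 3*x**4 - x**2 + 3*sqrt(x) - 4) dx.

By the power rule, an antiderivative is F(x) = -x**6/2 - 3*x**5/5 + 2*x**(3/2) - x**3/3 - 4*x.
Then F(4) - F(2) = (-40256/15) - (-928/15 + 4*sqrt(2)) = -39328/15 - 4*sqrt(2).

-39328/15 - 4*sqrt(2)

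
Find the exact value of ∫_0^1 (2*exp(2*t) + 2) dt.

1 + exp(2)

An antiderivative is F(t) = exp(2*t) + 2*t.
Then F(1) - F(0) = (2 + exp(2)) - (1) = 1 + exp(2).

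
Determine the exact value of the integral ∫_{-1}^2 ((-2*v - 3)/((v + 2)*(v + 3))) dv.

Factor the denominator: v**2 + 5*v + 6 = (v + 3)(v + 2).
Partial fractions: (-2*v - 3)/((v + 2)*(v + 3)) = -3/(v + 3) + 1/(v + 2).
An antiderivative is F(v) = log(v + 2) - 3*log(v + 3).
Then F(2) - F(-1) = (-3*log(5) + 2*log(2)) - (-log(8)) = -3*log(5) + 5*log(2).

-3*log(5) + 5*log(2)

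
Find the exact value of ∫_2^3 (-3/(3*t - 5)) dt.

An antiderivative is F(t) = -log(3*t - 5).
Then F(3) - F(2) = (-log(4)) - (0) = -log(4).

-log(4)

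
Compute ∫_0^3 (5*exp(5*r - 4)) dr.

-(1 - exp(15))*exp(-4)

Let u = 5*r - 4, so du = 5 dr. When r = 0, u = -4; when r = 3, u = 11.
The integral becomes ∫ exp(u) du from -4 to 11, with antiderivative exp(u).
Back in r: F(r) = exp(5*r - 4).
Then F(3) - F(0) = (exp(11)) - (exp(-4)) = -(1 - exp(15))*exp(-4).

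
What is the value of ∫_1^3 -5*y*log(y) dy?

10 - 45*log(3)/2

Integrate by parts once (u = ln y, dv = -5*y dy).
An antiderivative is F(y) = -5*y**2*(2*log(y) - 1)/4.
Then F(3) - F(1) = (45/4 - 45*log(3)/2) - (5/4) = 10 - 45*log(3)/2.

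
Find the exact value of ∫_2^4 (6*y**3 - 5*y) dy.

330

By the power rule, an antiderivative is F(y) = 3*y**4/2 - 5*y**2/2.
Then F(4) - F(2) = (344) - (14) = 330.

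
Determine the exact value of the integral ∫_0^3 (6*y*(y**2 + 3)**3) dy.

61965/4

Let u = y**2 + 3, so du = 2*y dy. When y = 0, u = 3; when y = 3, u = 12.
The integral becomes 3·∫ u**3 du from 3 to 12, with antiderivative 3*u**4/4.
Back in y: F(y) = 3*(y**2 + 3)**4/4.
Then F(3) - F(0) = (15552) - (243/4) = 61965/4.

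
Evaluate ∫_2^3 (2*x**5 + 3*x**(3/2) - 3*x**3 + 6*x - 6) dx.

By the power rule, an antiderivative is F(x) = x**6/3 + 6*x**(5/2)/5 - 3*x**4/4 + 3*x**2 - 6*x.
Then F(3) - F(2) = (54*sqrt(3)/5 + 765/4) - (24*sqrt(2)/5 + 28/3) = -24*sqrt(2)/5 + 54*sqrt(3)/5 + 2183/12.

-24*sqrt(2)/5 + 54*sqrt(3)/5 + 2183/12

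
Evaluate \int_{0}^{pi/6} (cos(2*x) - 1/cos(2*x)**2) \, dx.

-sqrt(3)/4

An antiderivative is F(x) = sin(2*x)/2 - tan(2*x)/2.
Then F(pi/6) - F(0) = (-sqrt(3)/4) - (0) = -sqrt(3)/4.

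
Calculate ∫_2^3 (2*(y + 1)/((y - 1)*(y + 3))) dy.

Factor the denominator: y**2 + 2*y - 3 = (y + 3)(y - 1).
Partial fractions: 2*(y + 1)/((y - 1)*(y + 3)) = 1/(y + 3) + 1/(y - 1).
An antiderivative is F(y) = log(y - 1) + log(y + 3).
Then F(3) - F(2) = (log(12)) - (log(5)) = log(12/5).

log(12/5)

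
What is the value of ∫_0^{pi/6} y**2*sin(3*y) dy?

Integrate by parts twice (u = y^2, dv = sin(3*y) dy).
An antiderivative is F(y) = -y**2*cos(3*y)/3 + 2*y*sin(3*y)/9 + 2*cos(3*y)/27.
Then F(pi/6) - F(0) = (pi/27) - (2/27) = -2/27 + pi/27.

-2/27 + pi/27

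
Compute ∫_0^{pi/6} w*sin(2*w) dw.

-pi/24 + sqrt(3)/8

Integrate by parts once (u = w, dv = sin(2*w) dw).
An antiderivative is F(w) = -w*cos(2*w)/2 + sin(2*w)/4.
Then F(pi/6) - F(0) = (-pi/24 + sqrt(3)/8) - (0) = -pi/24 + sqrt(3)/8.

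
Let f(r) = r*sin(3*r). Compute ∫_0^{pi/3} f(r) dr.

Integrate by parts once (u = r, dv = sin(3*r) dr).
An antiderivative is F(r) = -r*cos(3*r)/3 + sin(3*r)/9.
Then F(pi/3) - F(0) = (pi/9) - (0) = pi/9.

pi/9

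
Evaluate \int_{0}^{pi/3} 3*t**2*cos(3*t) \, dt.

Integrate by parts twice (u = t^2, dv = 3*cos(3*t) dt).
An antiderivative is F(t) = t**2*sin(3*t) + 2*t*cos(3*t)/3 - 2*sin(3*t)/9.
Then F(pi/3) - F(0) = (-2*pi/9) - (0) = -2*pi/9.

-2*pi/9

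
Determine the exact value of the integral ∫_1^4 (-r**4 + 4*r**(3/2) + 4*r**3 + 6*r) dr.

By the power rule, an antiderivative is F(r) = 8*r**(5/2)/5 - r**5/5 + r**4 + 3*r**2.
Then F(4) - F(1) = (752/5) - (27/5) = 145.

145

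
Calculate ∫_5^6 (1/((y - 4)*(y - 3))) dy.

log(4/3)

Factor the denominator: y**2 - 7*y + 12 = (y - 3)(y - 4).
Partial fractions: 1/((y - 4)*(y - 3)) = -1/(y - 3) + 1/(y - 4).
An antiderivative is F(y) = log(y - 4) - log(y - 3).
Then F(6) - F(5) = (log(2/3)) - (-log(2)) = log(4/3).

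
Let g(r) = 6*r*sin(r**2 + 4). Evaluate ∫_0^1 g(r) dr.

3*cos(4) - 3*cos(5)

Let u = r**2 + 4, so du = 2*r dr. When r = 0, u = 4; when r = 1, u = 5.
The integral becomes 3·∫ sin(u) du from 4 to 5, with antiderivative -3*cos(u).
Back in r: F(r) = -3*cos(r**2 + 4).
Then F(1) - F(0) = (-3*cos(5)) - (-3*cos(4)) = 3*cos(4) - 3*cos(5).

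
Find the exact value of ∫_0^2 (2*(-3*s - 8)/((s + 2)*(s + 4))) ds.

log(4/81)

Factor the denominator: s**2 + 6*s + 8 = (s + 4)(s + 2).
Partial fractions: 2*(-3*s - 8)/((s + 2)*(s + 4)) = -4/(s + 4) - 2/(s + 2).
An antiderivative is F(s) = -2*log(s + 2) - 4*log(s + 4).
Then F(2) - F(0) = (-8*log(2) - 4*log(3)) - (-10*log(2)) = log(4/81).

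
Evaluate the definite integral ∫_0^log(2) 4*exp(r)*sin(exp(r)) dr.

-4*cos(2) + 4*cos(1)

Let u = exp(r), so du = exp(r) dr. When r = 0, u = 1; when r = log(2), u = 2.
The integral becomes 4·∫ sin(u) du from 1 to 2, with antiderivative -4*cos(u).
Back in r: F(r) = -4*cos(exp(r)).
Then F(log(2)) - F(0) = (-4*cos(2)) - (-4*cos(1)) = -4*cos(2) + 4*cos(1).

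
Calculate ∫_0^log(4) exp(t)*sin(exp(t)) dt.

Let u = exp(t), so du = exp(t) dt. When t = 0, u = 1; when t = log(4), u = 4.
The integral becomes ∫ sin(u) du from 1 to 4, with antiderivative -cos(u).
Back in t: F(t) = -cos(exp(t)).
Then F(log(4)) - F(0) = (-cos(4)) - (-cos(1)) = cos(1) - cos(4).

cos(1) - cos(4)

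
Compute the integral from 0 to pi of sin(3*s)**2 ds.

pi/2

Use the identity sin^2(3*s) = (1 - cos(6*s))/2.
An antiderivative is F(s) = s/2 - sin(6*s)/12.
Then F(pi) - F(0) = (pi/2) - (0) = pi/2.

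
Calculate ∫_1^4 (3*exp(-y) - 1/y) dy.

(-log(4**exp(4)) - 3 + 3*exp(3))*exp(-4)

An antiderivative is F(y) = -log(y) - 3*exp(-y).
Then F(4) - F(1) = ((-log(4**exp(4)) - 3)*exp(-4)) - (-3*exp(-1)) = (-log(4**exp(4)) - 3 + 3*exp(3))*exp(-4).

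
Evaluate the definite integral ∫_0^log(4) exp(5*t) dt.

1023/5

Let u = exp(t), so du = exp(t) dt. When t = 0, u = 1; when t = log(4), u = 4.
The integral becomes ∫ u**4 du from 1 to 4, with antiderivative u**5/5.
Back in t: F(t) = exp(5*t)/5.
Then F(log(4)) - F(0) = (1024/5) - (1/5) = 1023/5.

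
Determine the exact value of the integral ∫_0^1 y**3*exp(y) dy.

Integrate by parts 3 times (u = y^3, dv = exp(y) dy).
An antiderivative is F(y) = (y**3 - 3*y**2 + 6*y - 6)*exp(y).
Then F(1) - F(0) = (-2*E) - (-6) = 6 - 2*E.

6 - 2*E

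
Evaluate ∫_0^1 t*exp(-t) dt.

Integrate by parts once (u = t, dv = exp(-t) dt).
An antiderivative is F(t) = (-t - 1)*exp(-t).
Then F(1) - F(0) = (-2*exp(-1)) - (-1) = 1 - 2*exp(-1).

1 - 2*exp(-1)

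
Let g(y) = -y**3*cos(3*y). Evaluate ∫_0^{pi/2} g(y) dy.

-pi/9 - 2/27 + pi**3/24

Integrate by parts 3 times (u = y^3, dv = -cos(3*y) dy).
An antiderivative is F(y) = -y**3*sin(3*y)/3 - y**2*cos(3*y)/3 + 2*y*sin(3*y)/9 + 2*cos(3*y)/27.
Then F(pi/2) - F(0) = (-pi/9 + pi**3/24) - (2/27) = -pi/9 - 2/27 + pi**3/24.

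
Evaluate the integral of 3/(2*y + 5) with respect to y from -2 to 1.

3*log(7)/2

An antiderivative is F(y) = 3*log(2*y + 5)/2.
Then F(1) - F(-2) = (3*log(7)/2) - (0) = 3*log(7)/2.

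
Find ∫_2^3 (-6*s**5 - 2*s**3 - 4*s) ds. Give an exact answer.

By the power rule, an antiderivative is F(s) = -s**6 - s**4/2 - 2*s**2.
Then F(3) - F(2) = (-1575/2) - (-80) = -1415/2.

-1415/2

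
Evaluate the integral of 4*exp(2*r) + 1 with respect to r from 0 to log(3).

log(3) + 16

An antiderivative is F(r) = 2*exp(2*r) + r.
Then F(log(3)) - F(0) = (log(3) + 18) - (2) = log(3) + 16.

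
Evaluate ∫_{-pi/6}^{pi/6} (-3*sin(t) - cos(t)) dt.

An antiderivative is F(t) = -sin(t) + 3*cos(t).
Then F(pi/6) - F(-pi/6) = (-1/2 + 3*sqrt(3)/2) - (1/2 + 3*sqrt(3)/2) = -1.

-1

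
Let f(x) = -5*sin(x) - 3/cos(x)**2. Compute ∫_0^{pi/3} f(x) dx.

-3*sqrt(3) - 5/2

An antiderivative is F(x) = 5*cos(x) - 3*tan(x).
Then F(pi/3) - F(0) = (5/2 - 3*sqrt(3)) - (5) = -3*sqrt(3) - 5/2.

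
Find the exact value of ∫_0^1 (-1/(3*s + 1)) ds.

An antiderivative is F(s) = -log(3*s + 1)/3.
Then F(1) - F(0) = (-2*log(2)/3) - (0) = -2*log(2)/3.

-2*log(2)/3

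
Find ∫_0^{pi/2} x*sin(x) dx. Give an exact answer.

1

Integrate by parts once (u = x, dv = sin(x) dx).
An antiderivative is F(x) = -x*cos(x) + sin(x).
Then F(pi/2) - F(0) = (1) - (0) = 1.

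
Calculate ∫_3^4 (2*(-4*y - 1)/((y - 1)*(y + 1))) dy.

-5*log(3) - 3*log(5) + 11*log(2)

Factor the denominator: y**2 - 1 = (y + 1)(y - 1).
Partial fractions: 2*(-4*y - 1)/((y - 1)*(y + 1)) = -3/(y + 1) - 5/(y - 1).
An antiderivative is F(y) = -5*log(y - 1) - 3*log(y + 1).
Then F(4) - F(3) = (-5*log(3) - 3*log(5)) - (-11*log(2)) = -5*log(3) - 3*log(5) + 11*log(2).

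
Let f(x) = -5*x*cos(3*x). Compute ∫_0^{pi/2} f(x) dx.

5/9 + 5*pi/6

Integrate by parts once (u = x, dv = -5*cos(3*x) dx).
An antiderivative is F(x) = -5*x*sin(3*x)/3 - 5*cos(3*x)/9.
Then F(pi/2) - F(0) = (5*pi/6) - (-5/9) = 5/9 + 5*pi/6.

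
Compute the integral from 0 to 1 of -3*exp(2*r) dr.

3/2 - 3*exp(2)/2

An antiderivative is F(r) = -3*exp(2*r)/2.
Then F(1) - F(0) = (-3*exp(2)/2) - (-3/2) = 3/2 - 3*exp(2)/2.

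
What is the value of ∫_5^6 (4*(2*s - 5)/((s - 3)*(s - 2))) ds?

log(16)

Factor the denominator: s**2 - 5*s + 6 = (s - 2)(s - 3).
Partial fractions: 4*(2*s - 5)/((s - 3)*(s - 2)) = 4/(s - 2) + 4/(s - 3).
An antiderivative is F(s) = 4*log(s - 3) + 4*log(s - 2).
Then F(6) - F(5) = (4*log(3) + 8*log(2)) - (4*log(2) + 4*log(3)) = log(16).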